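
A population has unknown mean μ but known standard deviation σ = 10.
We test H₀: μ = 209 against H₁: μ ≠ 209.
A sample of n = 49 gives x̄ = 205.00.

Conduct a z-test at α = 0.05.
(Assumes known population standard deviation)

Answer: z = -2.7999, reject H₀

Derivation:
Standard error: SE = σ/√n = 10/√49 = 1.4286
z-statistic: z = (x̄ - μ₀)/SE = (205.00 - 209)/1.4286 = -2.7999
Critical value: ±1.960
p-value = 0.0051
Decision: reject H₀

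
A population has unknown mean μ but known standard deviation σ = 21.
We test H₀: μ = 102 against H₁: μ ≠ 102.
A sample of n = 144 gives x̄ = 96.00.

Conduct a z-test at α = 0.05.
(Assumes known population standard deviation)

Standard error: SE = σ/√n = 21/√144 = 1.7500
z-statistic: z = (x̄ - μ₀)/SE = (96.00 - 102)/1.7500 = -3.4286
Critical value: ±1.960
p-value = 0.0006
Decision: reject H₀

Answer: z = -3.4286, reject H₀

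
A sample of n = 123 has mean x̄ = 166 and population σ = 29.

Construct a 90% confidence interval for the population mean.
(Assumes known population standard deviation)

Confidence level: 90%, α = 0.1
z_0.05 = 1.645
SE = σ/√n = 29/√123 = 2.6148
Margin of error = 1.645 × 2.6148 = 4.3013
CI: x̄ ± margin = 166 ± 4.3013
CI: (161.6987, 170.3013)

Answer: (161.6987, 170.3013)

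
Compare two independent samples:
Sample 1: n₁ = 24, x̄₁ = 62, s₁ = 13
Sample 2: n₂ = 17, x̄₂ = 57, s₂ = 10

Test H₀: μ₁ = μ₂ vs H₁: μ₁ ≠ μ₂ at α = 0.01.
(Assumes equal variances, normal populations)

Pooled variance: s²_p = [23×13² + 16×10²]/(39) = 140.6923
s_p = 11.8614
SE = s_p×√(1/n₁ + 1/n₂) = 11.8614×√(1/24 + 1/17) = 3.7601
t = (x̄₁ - x̄₂)/SE = (62 - 57)/3.7601 = 1.3298
df = 39, t-critical = ±2.708
Decision: fail to reject H₀

Answer: t = 1.3298, fail to reject H₀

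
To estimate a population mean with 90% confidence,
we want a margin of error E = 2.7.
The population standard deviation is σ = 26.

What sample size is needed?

Answer: n = 251

Derivation:
z_0.05 = 1.645
n = (z×σ/E)² = (1.645×26/2.7)²
n = 250.9291
Round up: n = 251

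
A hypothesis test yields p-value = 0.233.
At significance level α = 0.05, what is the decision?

Answer: fail to reject H₀

Derivation:
Compare p-value to α:
0.233 ≥ 0.05
Decision: fail to reject H₀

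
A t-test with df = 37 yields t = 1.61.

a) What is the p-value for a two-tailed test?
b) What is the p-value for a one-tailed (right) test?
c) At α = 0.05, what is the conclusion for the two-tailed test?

Answer: a) 0.1159, b) 0.0579, c) fail to reject H₀

Derivation:
Using t-distribution with df = 37:
a) Two-tailed: p = 2×P(T > 1.61) = 0.1159
b) One-tailed: p = P(T > 1.61) = 0.0579
c) 0.1159 ≥ 0.05, fail to reject H₀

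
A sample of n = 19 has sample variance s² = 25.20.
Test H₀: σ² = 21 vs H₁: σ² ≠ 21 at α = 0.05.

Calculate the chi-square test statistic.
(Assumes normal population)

Answer: χ² = 21.6000, fail to reject H₀

Derivation:
df = n - 1 = 18
χ² = (n-1)s²/σ₀² = 18×25.20/21 = 21.6000
Critical values: χ²_{0.975,18} = 8.231, χ²_{0.025,18} = 31.526
Rejection region: χ² < 8.231 or χ² > 31.526
Decision: fail to reject H₀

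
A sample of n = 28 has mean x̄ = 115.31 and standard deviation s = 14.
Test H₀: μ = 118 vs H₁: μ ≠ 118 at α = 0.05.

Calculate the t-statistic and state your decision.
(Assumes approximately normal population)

df = n - 1 = 27
SE = s/√n = 14/√28 = 2.6458
t = (x̄ - μ₀)/SE = (115.31 - 118)/2.6458 = -1.0167
Critical value: t_{0.025,27} = ±2.052
p-value ≈ 0.3183
Decision: fail to reject H₀

Answer: t = -1.0167, fail to reject H₀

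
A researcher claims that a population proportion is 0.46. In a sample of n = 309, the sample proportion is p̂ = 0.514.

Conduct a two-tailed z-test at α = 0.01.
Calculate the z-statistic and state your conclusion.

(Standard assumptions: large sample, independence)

Answer: z = 1.9046, fail to reject H₀

Derivation:
H₀: p = 0.46, H₁: p ≠ 0.46
Standard error: SE = √(p₀(1-p₀)/n) = √(0.46×0.54/309) = 0.028353
z-statistic: z = (p̂ - p₀)/SE = (0.514 - 0.46)/0.028353 = 1.9046
Critical value: z_0.005 = ±2.576
p-value = 0.0568
Decision: fail to reject H₀ at α = 0.01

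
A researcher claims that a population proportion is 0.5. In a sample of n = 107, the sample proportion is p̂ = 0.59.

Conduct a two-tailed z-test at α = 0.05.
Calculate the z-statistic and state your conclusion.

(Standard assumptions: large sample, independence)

H₀: p = 0.5, H₁: p ≠ 0.5
Standard error: SE = √(p₀(1-p₀)/n) = √(0.5×0.5/107) = 0.048337
z-statistic: z = (p̂ - p₀)/SE = (0.59 - 0.5)/0.048337 = 1.8619
Critical value: z_0.025 = ±1.960
p-value = 0.0626
Decision: fail to reject H₀ at α = 0.05

Answer: z = 1.8619, fail to reject H₀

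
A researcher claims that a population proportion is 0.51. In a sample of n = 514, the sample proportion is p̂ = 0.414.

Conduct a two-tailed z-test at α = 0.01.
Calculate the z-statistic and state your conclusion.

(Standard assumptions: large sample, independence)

H₀: p = 0.51, H₁: p ≠ 0.51
Standard error: SE = √(p₀(1-p₀)/n) = √(0.51×0.49/514) = 0.022050
z-statistic: z = (p̂ - p₀)/SE = (0.414 - 0.51)/0.022050 = -4.3537
Critical value: z_0.005 = ±2.576
p-value < 0.0001
Decision: reject H₀ at α = 0.01

Answer: z = -4.3537, reject H₀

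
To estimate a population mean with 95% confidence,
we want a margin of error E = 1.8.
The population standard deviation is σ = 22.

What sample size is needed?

Answer: n = 574

Derivation:
z_0.025 = 1.960
n = (z×σ/E)² = (1.960×22/1.8)²
n = 573.8686
Round up: n = 574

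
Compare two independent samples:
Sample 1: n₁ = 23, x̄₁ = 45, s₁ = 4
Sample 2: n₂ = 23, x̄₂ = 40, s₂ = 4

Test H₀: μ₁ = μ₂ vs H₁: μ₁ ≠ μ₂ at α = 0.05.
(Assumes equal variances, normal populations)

Answer: t = 4.2391, reject H₀

Derivation:
Pooled variance: s²_p = [22×4² + 22×4²]/(44) = 16.0000
s_p = 4.0000
SE = s_p×√(1/n₁ + 1/n₂) = 4.0000×√(1/23 + 1/23) = 1.1795
t = (x̄₁ - x̄₂)/SE = (45 - 40)/1.1795 = 4.2391
df = 44, t-critical = ±2.015
Decision: reject H₀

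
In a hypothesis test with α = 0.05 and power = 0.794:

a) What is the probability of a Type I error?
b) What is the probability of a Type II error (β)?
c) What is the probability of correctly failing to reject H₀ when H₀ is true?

Answer: a) 0.05, b) 0.206, c) 0.95

Derivation:
a) Type I error probability = α = 0.05
b) Power = P(reject H₀ | H₁ true) = 1 - β = 0.794, so Type II error probability = β = 1 - Power = 0.206
c) P(fail to reject H₀ | H₀ true) = 1 - α = 0.95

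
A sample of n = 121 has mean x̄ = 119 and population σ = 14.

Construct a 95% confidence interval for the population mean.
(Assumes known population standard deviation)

Confidence level: 95%, α = 0.05
z_0.025 = 1.960
SE = σ/√n = 14/√121 = 1.2727
Margin of error = 1.960 × 1.2727 = 2.4945
CI: x̄ ± margin = 119 ± 2.4945
CI: (116.5055, 121.4945)

Answer: (116.5055, 121.4945)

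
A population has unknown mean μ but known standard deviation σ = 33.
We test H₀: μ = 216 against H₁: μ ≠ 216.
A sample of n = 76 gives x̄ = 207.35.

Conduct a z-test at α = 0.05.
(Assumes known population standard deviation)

Standard error: SE = σ/√n = 33/√76 = 3.7854
z-statistic: z = (x̄ - μ₀)/SE = (207.35 - 216)/3.7854 = -2.2851
Critical value: ±1.960
p-value = 0.0223
Decision: reject H₀

Answer: z = -2.2851, reject H₀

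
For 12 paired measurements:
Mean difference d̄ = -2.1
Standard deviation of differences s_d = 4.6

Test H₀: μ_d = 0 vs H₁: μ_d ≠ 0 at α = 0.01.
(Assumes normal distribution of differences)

df = n - 1 = 11
SE = s_d/√n = 4.6/√12 = 1.3279
t = d̄/SE = -2.1/1.3279 = -1.5814
Critical value: t_{0.005,11} = ±3.106
p-value ≈ 0.1421
Decision: fail to reject H₀

Answer: t = -1.5814, fail to reject H₀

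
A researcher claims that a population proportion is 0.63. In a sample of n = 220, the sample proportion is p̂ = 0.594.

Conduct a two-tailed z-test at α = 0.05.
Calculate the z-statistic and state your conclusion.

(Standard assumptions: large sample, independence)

H₀: p = 0.63, H₁: p ≠ 0.63
Standard error: SE = √(p₀(1-p₀)/n) = √(0.63×0.37/220) = 0.032551
z-statistic: z = (p̂ - p₀)/SE = (0.594 - 0.63)/0.032551 = -1.1060
Critical value: z_0.025 = ±1.960
p-value = 0.2687
Decision: fail to reject H₀ at α = 0.05

Answer: z = -1.1060, fail to reject H₀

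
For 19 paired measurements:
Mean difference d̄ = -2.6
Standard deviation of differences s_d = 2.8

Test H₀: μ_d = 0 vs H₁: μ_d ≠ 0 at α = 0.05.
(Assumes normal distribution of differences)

df = n - 1 = 18
SE = s_d/√n = 2.8/√19 = 0.6424
t = d̄/SE = -2.6/0.6424 = -4.0473
Critical value: t_{0.025,18} = ±2.101
p-value ≈ 0.0008
Decision: reject H₀

Answer: t = -4.0473, reject H₀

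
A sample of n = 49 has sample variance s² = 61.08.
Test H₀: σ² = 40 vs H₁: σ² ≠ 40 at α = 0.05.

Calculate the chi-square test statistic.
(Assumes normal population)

Answer: χ² = 73.2960, reject H₀

Derivation:
df = n - 1 = 48
χ² = (n-1)s²/σ₀² = 48×61.08/40 = 73.2960
Critical values: χ²_{0.975,48} = 30.755, χ²_{0.025,48} = 69.023
Rejection region: χ² < 30.755 or χ² > 69.023
Decision: reject H₀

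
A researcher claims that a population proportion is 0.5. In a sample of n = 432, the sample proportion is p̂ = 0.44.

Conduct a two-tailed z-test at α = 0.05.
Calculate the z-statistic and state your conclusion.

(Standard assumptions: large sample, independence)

H₀: p = 0.5, H₁: p ≠ 0.5
Standard error: SE = √(p₀(1-p₀)/n) = √(0.5×0.5/432) = 0.024056
z-statistic: z = (p̂ - p₀)/SE = (0.44 - 0.5)/0.024056 = -2.4942
Critical value: z_0.025 = ±1.960
p-value = 0.0126
Decision: reject H₀ at α = 0.05

Answer: z = -2.4942, reject H₀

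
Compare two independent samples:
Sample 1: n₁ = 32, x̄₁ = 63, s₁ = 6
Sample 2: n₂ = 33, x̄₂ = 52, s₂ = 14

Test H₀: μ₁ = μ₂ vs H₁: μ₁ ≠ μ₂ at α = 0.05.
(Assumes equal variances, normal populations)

Answer: t = 4.0942, reject H₀

Derivation:
Pooled variance: s²_p = [31×6² + 32×14²]/(63) = 117.2698
s_p = 10.8291
SE = s_p×√(1/n₁ + 1/n₂) = 10.8291×√(1/32 + 1/33) = 2.6867
t = (x̄₁ - x̄₂)/SE = (63 - 52)/2.6867 = 4.0942
df = 63, t-critical = ±1.998
Decision: reject H₀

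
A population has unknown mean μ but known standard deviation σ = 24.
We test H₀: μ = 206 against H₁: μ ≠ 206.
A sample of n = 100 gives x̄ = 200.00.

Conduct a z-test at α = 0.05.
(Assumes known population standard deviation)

Standard error: SE = σ/√n = 24/√100 = 2.4000
z-statistic: z = (x̄ - μ₀)/SE = (200.00 - 206)/2.4000 = -2.5000
Critical value: ±1.960
p-value = 0.0124
Decision: reject H₀

Answer: z = -2.5000, reject H₀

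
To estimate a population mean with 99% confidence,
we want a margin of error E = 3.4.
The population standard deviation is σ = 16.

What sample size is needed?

z_0.005 = 2.576
n = (z×σ/E)² = (2.576×16/3.4)²
n = 146.9514
Round up: n = 147

Answer: n = 147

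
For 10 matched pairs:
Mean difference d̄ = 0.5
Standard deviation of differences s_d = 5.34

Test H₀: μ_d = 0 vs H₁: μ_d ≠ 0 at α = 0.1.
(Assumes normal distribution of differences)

Answer: t = 0.2961, fail to reject H₀

Derivation:
df = n - 1 = 9
SE = s_d/√n = 5.34/√10 = 1.6887
t = d̄/SE = 0.5/1.6887 = 0.2961
Critical value: t_{0.05,9} = ±1.833
p-value ≈ 0.7739
Decision: fail to reject H₀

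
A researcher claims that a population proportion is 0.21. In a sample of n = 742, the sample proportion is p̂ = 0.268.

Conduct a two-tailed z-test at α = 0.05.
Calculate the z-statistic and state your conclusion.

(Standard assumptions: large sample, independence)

Answer: z = 3.8788, reject H₀

Derivation:
H₀: p = 0.21, H₁: p ≠ 0.21
Standard error: SE = √(p₀(1-p₀)/n) = √(0.21×0.79/742) = 0.014953
z-statistic: z = (p̂ - p₀)/SE = (0.268 - 0.21)/0.014953 = 3.8788
Critical value: z_0.025 = ±1.960
p-value = 0.0001
Decision: reject H₀ at α = 0.05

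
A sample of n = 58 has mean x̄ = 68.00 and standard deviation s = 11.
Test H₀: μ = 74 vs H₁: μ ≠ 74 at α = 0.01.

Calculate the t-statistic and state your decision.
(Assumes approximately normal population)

Answer: t = -4.1540, reject H₀

Derivation:
df = n - 1 = 57
SE = s/√n = 11/√58 = 1.4444
t = (x̄ - μ₀)/SE = (68.00 - 74)/1.4444 = -4.1540
Critical value: t_{0.005,57} = ±2.665
p-value ≈ 0.0001
Decision: reject H₀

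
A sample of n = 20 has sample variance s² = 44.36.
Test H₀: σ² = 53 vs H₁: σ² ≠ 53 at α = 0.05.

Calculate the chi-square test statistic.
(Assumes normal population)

df = n - 1 = 19
χ² = (n-1)s²/σ₀² = 19×44.36/53 = 15.9026
Critical values: χ²_{0.975,19} = 8.907, χ²_{0.025,19} = 32.852
Rejection region: χ² < 8.907 or χ² > 32.852
Decision: fail to reject H₀

Answer: χ² = 15.9026, fail to reject H₀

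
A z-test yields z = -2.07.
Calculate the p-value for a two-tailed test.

Answer: p-value ≈ 0.0385

Derivation:
For z = -2.07:
p = 2×P(Z > |-2.07|) = 2×(1 - Φ(2.07)) = 0.0385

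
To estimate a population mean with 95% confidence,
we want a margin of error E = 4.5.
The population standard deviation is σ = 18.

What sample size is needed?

Answer: n = 62

Derivation:
z_0.025 = 1.960
n = (z×σ/E)² = (1.960×18/4.5)²
n = 61.4656
Round up: n = 62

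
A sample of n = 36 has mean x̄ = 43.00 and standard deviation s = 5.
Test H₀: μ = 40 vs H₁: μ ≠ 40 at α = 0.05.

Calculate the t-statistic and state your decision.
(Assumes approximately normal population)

Answer: t = 3.6001, reject H₀

Derivation:
df = n - 1 = 35
SE = s/√n = 5/√36 = 0.8333
t = (x̄ - μ₀)/SE = (43.00 - 40)/0.8333 = 3.6001
Critical value: t_{0.025,35} = ±2.030
p-value ≈ 0.0010
Decision: reject H₀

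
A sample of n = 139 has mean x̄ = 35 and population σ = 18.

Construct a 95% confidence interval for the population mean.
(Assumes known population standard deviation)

Answer: (32.0077, 37.9923)

Derivation:
Confidence level: 95%, α = 0.05
z_0.025 = 1.960
SE = σ/√n = 18/√139 = 1.5267
Margin of error = 1.960 × 1.5267 = 2.9923
CI: x̄ ± margin = 35 ± 2.9923
CI: (32.0077, 37.9923)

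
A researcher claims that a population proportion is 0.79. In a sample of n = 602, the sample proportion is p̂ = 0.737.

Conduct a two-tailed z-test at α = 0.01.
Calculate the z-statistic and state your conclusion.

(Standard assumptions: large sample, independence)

Answer: z = -3.1926, reject H₀

Derivation:
H₀: p = 0.79, H₁: p ≠ 0.79
Standard error: SE = √(p₀(1-p₀)/n) = √(0.79×0.21/602) = 0.016601
z-statistic: z = (p̂ - p₀)/SE = (0.737 - 0.79)/0.016601 = -3.1926
Critical value: z_0.005 = ±2.576
p-value = 0.0014
Decision: reject H₀ at α = 0.01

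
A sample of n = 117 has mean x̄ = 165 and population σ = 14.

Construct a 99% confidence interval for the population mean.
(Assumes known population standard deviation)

Confidence level: 99%, α = 0.01
z_0.005 = 2.576
SE = σ/√n = 14/√117 = 1.2943
Margin of error = 2.576 × 1.2943 = 3.3341
CI: x̄ ± margin = 165 ± 3.3341
CI: (161.6659, 168.3341)

Answer: (161.6659, 168.3341)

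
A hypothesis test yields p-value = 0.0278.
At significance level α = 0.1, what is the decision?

Answer: reject H₀

Derivation:
Compare p-value to α:
0.0278 < 0.1
Decision: reject H₀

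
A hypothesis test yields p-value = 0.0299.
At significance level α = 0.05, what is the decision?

Compare p-value to α:
0.0299 < 0.05
Decision: reject H₀

Answer: reject H₀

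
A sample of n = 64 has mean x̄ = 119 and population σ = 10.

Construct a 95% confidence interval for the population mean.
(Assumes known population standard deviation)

Answer: (116.5500, 121.4500)

Derivation:
Confidence level: 95%, α = 0.05
z_0.025 = 1.960
SE = σ/√n = 10/√64 = 1.2500
Margin of error = 1.960 × 1.2500 = 2.4500
CI: x̄ ± margin = 119 ± 2.4500
CI: (116.5500, 121.4500)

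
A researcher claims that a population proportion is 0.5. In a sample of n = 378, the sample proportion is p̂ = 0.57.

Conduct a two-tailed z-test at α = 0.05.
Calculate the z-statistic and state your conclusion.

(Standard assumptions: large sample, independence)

Answer: z = 2.7219, reject H₀

Derivation:
H₀: p = 0.5, H₁: p ≠ 0.5
Standard error: SE = √(p₀(1-p₀)/n) = √(0.5×0.5/378) = 0.025717
z-statistic: z = (p̂ - p₀)/SE = (0.57 - 0.5)/0.025717 = 2.7219
Critical value: z_0.025 = ±1.960
p-value = 0.0065
Decision: reject H₀ at α = 0.05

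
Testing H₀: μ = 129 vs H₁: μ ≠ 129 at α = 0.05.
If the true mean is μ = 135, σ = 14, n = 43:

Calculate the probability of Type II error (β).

SE = σ/√n = 14/√43 = 2.1350
Critical values: μ₀ ± z_0.025×SE = 129 ± 1.960×2.1350
Acceptance region: (124.8154, 133.1846)
Under H₁ (μ = 135): z_high = (133.1846 - 135)/2.1350 = -0.8503, z_low = (124.8154 - 135)/2.1350 = -4.7703
β = P(not reject | H₁) = Φ(-0.8503) - Φ(-4.7703) ≈ 0.1976

Answer: β ≈ 0.1976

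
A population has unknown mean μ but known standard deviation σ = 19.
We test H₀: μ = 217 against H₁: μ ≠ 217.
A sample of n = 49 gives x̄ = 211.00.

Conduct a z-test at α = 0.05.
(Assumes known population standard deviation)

Answer: z = -2.2105, reject H₀

Derivation:
Standard error: SE = σ/√n = 19/√49 = 2.7143
z-statistic: z = (x̄ - μ₀)/SE = (211.00 - 217)/2.7143 = -2.2105
Critical value: ±1.960
p-value = 0.0271
Decision: reject H₀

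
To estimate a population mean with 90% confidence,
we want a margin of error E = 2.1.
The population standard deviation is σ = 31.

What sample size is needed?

z_0.05 = 1.645
n = (z×σ/E)² = (1.645×31/2.1)²
n = 589.6803
Round up: n = 590

Answer: n = 590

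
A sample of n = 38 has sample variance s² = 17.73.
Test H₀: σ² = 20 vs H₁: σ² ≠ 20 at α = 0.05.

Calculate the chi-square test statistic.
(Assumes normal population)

Answer: χ² = 32.8005, fail to reject H₀

Derivation:
df = n - 1 = 37
χ² = (n-1)s²/σ₀² = 37×17.73/20 = 32.8005
Critical values: χ²_{0.975,37} = 22.106, χ²_{0.025,37} = 55.668
Rejection region: χ² < 22.106 or χ² > 55.668
Decision: fail to reject H₀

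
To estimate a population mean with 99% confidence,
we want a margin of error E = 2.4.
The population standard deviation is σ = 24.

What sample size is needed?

Answer: n = 664

Derivation:
z_0.005 = 2.576
n = (z×σ/E)² = (2.576×24/2.4)²
n = 663.5776
Round up: n = 664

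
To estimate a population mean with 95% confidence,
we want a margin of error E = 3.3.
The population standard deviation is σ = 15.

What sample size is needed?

z_0.025 = 1.960
n = (z×σ/E)² = (1.960×15/3.3)²
n = 79.3719
Round up: n = 80

Answer: n = 80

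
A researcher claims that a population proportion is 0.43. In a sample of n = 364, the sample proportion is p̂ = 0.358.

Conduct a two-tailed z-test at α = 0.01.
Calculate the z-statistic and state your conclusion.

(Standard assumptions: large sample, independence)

Answer: z = -2.7747, reject H₀

Derivation:
H₀: p = 0.43, H₁: p ≠ 0.43
Standard error: SE = √(p₀(1-p₀)/n) = √(0.43×0.57/364) = 0.025949
z-statistic: z = (p̂ - p₀)/SE = (0.358 - 0.43)/0.025949 = -2.7747
Critical value: z_0.005 = ±2.576
p-value = 0.0055
Decision: reject H₀ at α = 0.01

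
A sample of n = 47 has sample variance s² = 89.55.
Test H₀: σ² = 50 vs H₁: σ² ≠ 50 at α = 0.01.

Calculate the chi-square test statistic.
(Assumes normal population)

Answer: χ² = 82.3860, reject H₀

Derivation:
df = n - 1 = 46
χ² = (n-1)s²/σ₀² = 46×89.55/50 = 82.3860
Critical values: χ²_{0.995,46} = 25.041, χ²_{0.005,46} = 74.437
Rejection region: χ² < 25.041 or χ² > 74.437
Decision: reject H₀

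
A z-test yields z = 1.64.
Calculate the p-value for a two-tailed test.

Answer: p-value ≈ 0.1010

Derivation:
For z = 1.64:
p = 2×P(Z > |1.64|) = 2×(1 - Φ(1.64)) = 0.1010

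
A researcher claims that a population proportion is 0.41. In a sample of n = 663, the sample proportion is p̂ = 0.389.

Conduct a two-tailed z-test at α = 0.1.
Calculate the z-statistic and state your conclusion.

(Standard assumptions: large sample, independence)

Answer: z = -1.0994, fail to reject H₀

Derivation:
H₀: p = 0.41, H₁: p ≠ 0.41
Standard error: SE = √(p₀(1-p₀)/n) = √(0.41×0.59/663) = 0.019101
z-statistic: z = (p̂ - p₀)/SE = (0.389 - 0.41)/0.019101 = -1.0994
Critical value: z_0.05 = ±1.645
p-value = 0.2716
Decision: fail to reject H₀ at α = 0.1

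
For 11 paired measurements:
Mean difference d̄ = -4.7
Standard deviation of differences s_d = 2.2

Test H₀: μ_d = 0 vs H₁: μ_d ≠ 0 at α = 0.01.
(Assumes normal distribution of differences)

Answer: t = -7.0858, reject H₀

Derivation:
df = n - 1 = 10
SE = s_d/√n = 2.2/√11 = 0.6633
t = d̄/SE = -4.7/0.6633 = -7.0858
Critical value: t_{0.005,10} = ±3.169
p-value < 0.0001
Decision: reject H₀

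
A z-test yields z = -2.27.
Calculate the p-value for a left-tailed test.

For z = -2.27:
p = P(Z < -2.27) = Φ(-2.27) = 0.0116

Answer: p-value ≈ 0.0116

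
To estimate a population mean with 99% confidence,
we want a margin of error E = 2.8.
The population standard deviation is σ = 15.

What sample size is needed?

Answer: n = 191

Derivation:
z_0.005 = 2.576
n = (z×σ/E)² = (2.576×15/2.8)²
n = 190.4400
Round up: n = 191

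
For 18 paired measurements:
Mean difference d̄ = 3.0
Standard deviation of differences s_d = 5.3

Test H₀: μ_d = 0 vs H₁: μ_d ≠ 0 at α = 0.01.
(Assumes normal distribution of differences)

df = n - 1 = 17
SE = s_d/√n = 5.3/√18 = 1.2492
t = d̄/SE = 3.0/1.2492 = 2.4015
Critical value: t_{0.005,17} = ±2.898
p-value ≈ 0.0280
Decision: fail to reject H₀

Answer: t = 2.4015, fail to reject H₀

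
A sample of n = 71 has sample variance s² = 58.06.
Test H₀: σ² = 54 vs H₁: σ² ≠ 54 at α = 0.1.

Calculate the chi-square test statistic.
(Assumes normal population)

df = n - 1 = 70
χ² = (n-1)s²/σ₀² = 70×58.06/54 = 75.2630
Critical values: χ²_{0.95,70} = 51.739, χ²_{0.05,70} = 90.531
Rejection region: χ² < 51.739 or χ² > 90.531
Decision: fail to reject H₀

Answer: χ² = 75.2630, fail to reject H₀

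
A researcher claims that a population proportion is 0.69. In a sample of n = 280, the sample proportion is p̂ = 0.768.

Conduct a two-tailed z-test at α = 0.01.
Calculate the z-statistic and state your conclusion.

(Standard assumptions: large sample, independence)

H₀: p = 0.69, H₁: p ≠ 0.69
Standard error: SE = √(p₀(1-p₀)/n) = √(0.69×0.31/280) = 0.027639
z-statistic: z = (p̂ - p₀)/SE = (0.768 - 0.69)/0.027639 = 2.8221
Critical value: z_0.005 = ±2.576
p-value = 0.0048
Decision: reject H₀ at α = 0.01

Answer: z = 2.8221, reject H₀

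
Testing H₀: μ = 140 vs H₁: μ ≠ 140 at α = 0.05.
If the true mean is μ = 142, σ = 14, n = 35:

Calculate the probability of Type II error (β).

Answer: β ≈ 0.8650

Derivation:
SE = σ/√n = 14/√35 = 2.3664
Critical values: μ₀ ± z_0.025×SE = 140 ± 1.960×2.3664
Acceptance region: (135.3619, 144.6381)
Under H₁ (μ = 142): z_high = (144.6381 - 142)/2.3664 = 1.1148, z_low = (135.3619 - 142)/2.3664 = -2.8051
β = P(not reject | H₁) = Φ(1.1148) - Φ(-2.8051) ≈ 0.8650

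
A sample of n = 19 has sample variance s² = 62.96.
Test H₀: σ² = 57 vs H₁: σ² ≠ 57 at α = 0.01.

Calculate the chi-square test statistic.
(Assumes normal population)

df = n - 1 = 18
χ² = (n-1)s²/σ₀² = 18×62.96/57 = 19.8821
Critical values: χ²_{0.995,18} = 6.265, χ²_{0.005,18} = 37.156
Rejection region: χ² < 6.265 or χ² > 37.156
Decision: fail to reject H₀

Answer: χ² = 19.8821, fail to reject H₀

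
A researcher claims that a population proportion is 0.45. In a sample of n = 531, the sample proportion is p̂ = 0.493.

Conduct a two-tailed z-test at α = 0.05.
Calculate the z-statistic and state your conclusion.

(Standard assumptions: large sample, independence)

H₀: p = 0.45, H₁: p ≠ 0.45
Standard error: SE = √(p₀(1-p₀)/n) = √(0.45×0.55/531) = 0.021589
z-statistic: z = (p̂ - p₀)/SE = (0.493 - 0.45)/0.021589 = 1.9918
Critical value: z_0.025 = ±1.960
p-value = 0.0464
Decision: reject H₀ at α = 0.05

Answer: z = 1.9918, reject H₀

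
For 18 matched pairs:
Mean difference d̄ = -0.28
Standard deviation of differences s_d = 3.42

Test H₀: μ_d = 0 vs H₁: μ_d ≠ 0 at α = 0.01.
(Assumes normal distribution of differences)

df = n - 1 = 17
SE = s_d/√n = 3.42/√18 = 0.8061
t = d̄/SE = -0.28/0.8061 = -0.3474
Critical value: t_{0.005,17} = ±2.898
p-value ≈ 0.7326
Decision: fail to reject H₀

Answer: t = -0.3474, fail to reject H₀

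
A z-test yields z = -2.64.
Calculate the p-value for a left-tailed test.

For z = -2.64:
p = P(Z < -2.64) = Φ(-2.64) = 0.0041

Answer: p-value ≈ 0.0041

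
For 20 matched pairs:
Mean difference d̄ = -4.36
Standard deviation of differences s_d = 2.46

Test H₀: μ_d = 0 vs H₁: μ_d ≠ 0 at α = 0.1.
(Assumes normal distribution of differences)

df = n - 1 = 19
SE = s_d/√n = 2.46/√20 = 0.5501
t = d̄/SE = -4.36/0.5501 = -7.9258
Critical value: t_{0.05,19} = ±1.729
p-value < 0.0001
Decision: reject H₀

Answer: t = -7.9258, reject H₀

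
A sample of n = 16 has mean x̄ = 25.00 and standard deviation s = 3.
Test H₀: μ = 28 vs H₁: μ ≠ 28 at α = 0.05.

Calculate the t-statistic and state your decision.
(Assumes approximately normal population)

df = n - 1 = 15
SE = s/√n = 3/√16 = 0.7500
t = (x̄ - μ₀)/SE = (25.00 - 28)/0.7500 = -4.0000
Critical value: t_{0.025,15} = ±2.131
p-value ≈ 0.0012
Decision: reject H₀

Answer: t = -4.0000, reject H₀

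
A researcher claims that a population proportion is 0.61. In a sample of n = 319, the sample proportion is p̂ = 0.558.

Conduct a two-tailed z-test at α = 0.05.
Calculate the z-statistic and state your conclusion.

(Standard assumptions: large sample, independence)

H₀: p = 0.61, H₁: p ≠ 0.61
Standard error: SE = √(p₀(1-p₀)/n) = √(0.61×0.39/319) = 0.027309
z-statistic: z = (p̂ - p₀)/SE = (0.558 - 0.61)/0.027309 = -1.9041
Critical value: z_0.025 = ±1.960
p-value = 0.0569
Decision: fail to reject H₀ at α = 0.05

Answer: z = -1.9041, fail to reject H₀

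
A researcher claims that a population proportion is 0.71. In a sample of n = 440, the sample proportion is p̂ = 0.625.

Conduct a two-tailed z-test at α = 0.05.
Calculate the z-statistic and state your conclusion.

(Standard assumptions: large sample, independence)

H₀: p = 0.71, H₁: p ≠ 0.71
Standard error: SE = √(p₀(1-p₀)/n) = √(0.71×0.29/440) = 0.021632
z-statistic: z = (p̂ - p₀)/SE = (0.625 - 0.71)/0.021632 = -3.9294
Critical value: z_0.025 = ±1.960
p-value = 0.0001
Decision: reject H₀ at α = 0.05

Answer: z = -3.9294, reject H₀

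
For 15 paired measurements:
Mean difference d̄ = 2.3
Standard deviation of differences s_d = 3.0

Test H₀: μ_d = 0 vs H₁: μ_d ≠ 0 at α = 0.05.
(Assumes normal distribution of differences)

Answer: t = 2.9693, reject H₀

Derivation:
df = n - 1 = 14
SE = s_d/√n = 3.0/√15 = 0.7746
t = d̄/SE = 2.3/0.7746 = 2.9693
Critical value: t_{0.025,14} = ±2.145
p-value ≈ 0.0102
Decision: reject H₀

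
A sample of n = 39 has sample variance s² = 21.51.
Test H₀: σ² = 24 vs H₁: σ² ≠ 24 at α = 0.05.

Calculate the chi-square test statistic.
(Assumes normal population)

Answer: χ² = 34.0575, fail to reject H₀

Derivation:
df = n - 1 = 38
χ² = (n-1)s²/σ₀² = 38×21.51/24 = 34.0575
Critical values: χ²_{0.975,38} = 22.878, χ²_{0.025,38} = 56.896
Rejection region: χ² < 22.878 or χ² > 56.896
Decision: fail to reject H₀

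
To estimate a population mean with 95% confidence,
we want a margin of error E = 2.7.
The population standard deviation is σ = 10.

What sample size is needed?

Answer: n = 53

Derivation:
z_0.025 = 1.960
n = (z×σ/E)² = (1.960×10/2.7)²
n = 52.6968
Round up: n = 53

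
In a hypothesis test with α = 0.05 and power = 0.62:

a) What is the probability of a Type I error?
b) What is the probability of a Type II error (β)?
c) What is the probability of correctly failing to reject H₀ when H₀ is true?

a) Type I error probability = α = 0.05
b) Power = P(reject H₀ | H₁ true) = 1 - β = 0.62, so Type II error probability = β = 1 - Power = 0.38
c) P(fail to reject H₀ | H₀ true) = 1 - α = 0.95

Answer: a) 0.05, b) 0.38, c) 0.95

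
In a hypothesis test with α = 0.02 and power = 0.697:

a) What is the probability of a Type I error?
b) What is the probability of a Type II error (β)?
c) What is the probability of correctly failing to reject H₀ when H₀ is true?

Answer: a) 0.02, b) 0.303, c) 0.98

Derivation:
a) Type I error probability = α = 0.02
b) Power = P(reject H₀ | H₁ true) = 1 - β = 0.697, so Type II error probability = β = 1 - Power = 0.303
c) P(fail to reject H₀ | H₀ true) = 1 - α = 0.98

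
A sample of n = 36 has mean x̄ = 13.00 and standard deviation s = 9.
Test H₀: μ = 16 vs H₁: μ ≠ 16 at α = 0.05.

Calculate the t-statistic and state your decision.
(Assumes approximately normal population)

Answer: t = -2.0000, fail to reject H₀

Derivation:
df = n - 1 = 35
SE = s/√n = 9/√36 = 1.5000
t = (x̄ - μ₀)/SE = (13.00 - 16)/1.5000 = -2.0000
Critical value: t_{0.025,35} = ±2.030
p-value ≈ 0.0533
Decision: fail to reject H₀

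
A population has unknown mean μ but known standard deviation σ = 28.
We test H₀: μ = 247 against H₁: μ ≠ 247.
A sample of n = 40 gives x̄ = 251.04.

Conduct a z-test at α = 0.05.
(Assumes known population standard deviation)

Answer: z = 0.9125, fail to reject H₀

Derivation:
Standard error: SE = σ/√n = 28/√40 = 4.4272
z-statistic: z = (x̄ - μ₀)/SE = (251.04 - 247)/4.4272 = 0.9125
Critical value: ±1.960
p-value = 0.3615
Decision: fail to reject H₀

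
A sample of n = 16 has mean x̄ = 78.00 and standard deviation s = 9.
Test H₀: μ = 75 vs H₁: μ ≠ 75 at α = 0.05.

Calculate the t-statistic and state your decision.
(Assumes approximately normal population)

Answer: t = 1.3333, fail to reject H₀

Derivation:
df = n - 1 = 15
SE = s/√n = 9/√16 = 2.2500
t = (x̄ - μ₀)/SE = (78.00 - 75)/2.2500 = 1.3333
Critical value: t_{0.025,15} = ±2.131
p-value ≈ 0.2023
Decision: fail to reject H₀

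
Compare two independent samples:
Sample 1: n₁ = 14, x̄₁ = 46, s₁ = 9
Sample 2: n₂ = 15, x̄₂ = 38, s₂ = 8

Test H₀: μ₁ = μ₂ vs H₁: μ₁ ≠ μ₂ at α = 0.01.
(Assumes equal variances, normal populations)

Answer: t = 2.5338, fail to reject H₀

Derivation:
Pooled variance: s²_p = [13×9² + 14×8²]/(27) = 72.1852
s_p = 8.4962
SE = s_p×√(1/n₁ + 1/n₂) = 8.4962×√(1/14 + 1/15) = 3.1573
t = (x̄₁ - x̄₂)/SE = (46 - 38)/3.1573 = 2.5338
df = 27, t-critical = ±2.771
Decision: fail to reject H₀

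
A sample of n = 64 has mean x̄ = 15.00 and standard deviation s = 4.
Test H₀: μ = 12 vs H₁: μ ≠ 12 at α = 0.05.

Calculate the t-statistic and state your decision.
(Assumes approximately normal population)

df = n - 1 = 63
SE = s/√n = 4/√64 = 0.5000
t = (x̄ - μ₀)/SE = (15.00 - 12)/0.5000 = 6.0000
Critical value: t_{0.025,63} = ±1.998
p-value < 0.0001
Decision: reject H₀

Answer: t = 6.0000, reject H₀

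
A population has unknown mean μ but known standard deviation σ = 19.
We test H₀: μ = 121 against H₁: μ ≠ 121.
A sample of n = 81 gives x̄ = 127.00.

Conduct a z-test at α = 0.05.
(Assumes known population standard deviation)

Answer: z = 2.8421, reject H₀

Derivation:
Standard error: SE = σ/√n = 19/√81 = 2.1111
z-statistic: z = (x̄ - μ₀)/SE = (127.00 - 121)/2.1111 = 2.8421
Critical value: ±1.960
p-value = 0.0045
Decision: reject H₀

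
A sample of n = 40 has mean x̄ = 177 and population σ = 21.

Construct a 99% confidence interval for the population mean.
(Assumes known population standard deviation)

Answer: (168.4466, 185.5534)

Derivation:
Confidence level: 99%, α = 0.01
z_0.005 = 2.576
SE = σ/√n = 21/√40 = 3.3204
Margin of error = 2.576 × 3.3204 = 8.5534
CI: x̄ ± margin = 177 ± 8.5534
CI: (168.4466, 185.5534)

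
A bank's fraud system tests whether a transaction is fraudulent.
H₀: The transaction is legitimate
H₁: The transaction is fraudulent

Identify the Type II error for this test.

A Type I error (probability α) occurs when we reject a true H₀.
A Type II error (probability β) occurs when we fail to reject a false H₀.

Answer: Allowing a fraudulent transaction to go through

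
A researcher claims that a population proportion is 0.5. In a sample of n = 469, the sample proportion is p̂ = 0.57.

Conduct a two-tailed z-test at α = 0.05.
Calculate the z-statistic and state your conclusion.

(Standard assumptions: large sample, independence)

Answer: z = 3.0319, reject H₀

Derivation:
H₀: p = 0.5, H₁: p ≠ 0.5
Standard error: SE = √(p₀(1-p₀)/n) = √(0.5×0.5/469) = 0.023088
z-statistic: z = (p̂ - p₀)/SE = (0.57 - 0.5)/0.023088 = 3.0319
Critical value: z_0.025 = ±1.960
p-value = 0.0024
Decision: reject H₀ at α = 0.05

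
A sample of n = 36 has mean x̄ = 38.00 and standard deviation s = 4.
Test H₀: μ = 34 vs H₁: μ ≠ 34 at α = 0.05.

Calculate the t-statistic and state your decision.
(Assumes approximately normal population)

df = n - 1 = 35
SE = s/√n = 4/√36 = 0.6667
t = (x̄ - μ₀)/SE = (38.00 - 34)/0.6667 = 5.9997
Critical value: t_{0.025,35} = ±2.030
p-value < 0.0001
Decision: reject H₀

Answer: t = 5.9997, reject H₀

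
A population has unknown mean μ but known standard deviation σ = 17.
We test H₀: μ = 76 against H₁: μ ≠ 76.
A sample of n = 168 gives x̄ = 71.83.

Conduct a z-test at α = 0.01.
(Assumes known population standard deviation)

Standard error: SE = σ/√n = 17/√168 = 1.3116
z-statistic: z = (x̄ - μ₀)/SE = (71.83 - 76)/1.3116 = -3.1793
Critical value: ±2.576
p-value = 0.0015
Decision: reject H₀

Answer: z = -3.1793, reject H₀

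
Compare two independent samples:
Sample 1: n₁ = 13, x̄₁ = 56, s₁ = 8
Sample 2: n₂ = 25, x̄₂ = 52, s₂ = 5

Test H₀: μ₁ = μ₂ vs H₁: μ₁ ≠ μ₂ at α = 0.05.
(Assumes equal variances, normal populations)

Answer: t = 1.8976, fail to reject H₀

Derivation:
Pooled variance: s²_p = [12×8² + 24×5²]/(36) = 38.0000
s_p = 6.1644
SE = s_p×√(1/n₁ + 1/n₂) = 6.1644×√(1/13 + 1/25) = 2.1079
t = (x̄₁ - x̄₂)/SE = (56 - 52)/2.1079 = 1.8976
df = 36, t-critical = ±2.028
Decision: fail to reject H₀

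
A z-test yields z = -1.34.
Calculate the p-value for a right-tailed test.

For z = -1.34:
p = P(Z > -1.34) = 1 - Φ(-1.34) = 0.9099

Answer: p-value ≈ 0.9099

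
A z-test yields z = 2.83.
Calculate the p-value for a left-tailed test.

Answer: p-value ≈ 0.9977

Derivation:
For z = 2.83:
p = P(Z < 2.83) = Φ(2.83) = 0.9977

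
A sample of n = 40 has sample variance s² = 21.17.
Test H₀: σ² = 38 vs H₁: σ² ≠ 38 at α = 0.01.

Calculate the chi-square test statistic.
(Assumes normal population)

Answer: χ² = 21.7271, fail to reject H₀

Derivation:
df = n - 1 = 39
χ² = (n-1)s²/σ₀² = 39×21.17/38 = 21.7271
Critical values: χ²_{0.995,39} = 19.996, χ²_{0.005,39} = 65.476
Rejection region: χ² < 19.996 or χ² > 65.476
Decision: fail to reject H₀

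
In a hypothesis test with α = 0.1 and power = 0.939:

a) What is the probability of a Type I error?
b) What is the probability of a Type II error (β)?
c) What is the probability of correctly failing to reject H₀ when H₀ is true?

a) Type I error probability = α = 0.1
b) Power = P(reject H₀ | H₁ true) = 1 - β = 0.939, so Type II error probability = β = 1 - Power = 0.061
c) P(fail to reject H₀ | H₀ true) = 1 - α = 0.9

Answer: a) 0.1, b) 0.061, c) 0.9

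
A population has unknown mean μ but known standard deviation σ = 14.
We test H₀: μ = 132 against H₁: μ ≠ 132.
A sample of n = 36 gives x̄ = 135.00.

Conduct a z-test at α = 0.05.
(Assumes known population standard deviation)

Standard error: SE = σ/√n = 14/√36 = 2.3333
z-statistic: z = (x̄ - μ₀)/SE = (135.00 - 132)/2.3333 = 1.2857
Critical value: ±1.960
p-value = 0.1985
Decision: fail to reject H₀

Answer: z = 1.2857, fail to reject H₀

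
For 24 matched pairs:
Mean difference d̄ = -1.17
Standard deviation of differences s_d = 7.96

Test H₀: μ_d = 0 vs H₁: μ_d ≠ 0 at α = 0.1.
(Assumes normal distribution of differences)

df = n - 1 = 23
SE = s_d/√n = 7.96/√24 = 1.6248
t = d̄/SE = -1.17/1.6248 = -0.7201
Critical value: t_{0.05,23} = ±1.714
p-value ≈ 0.4787
Decision: fail to reject H₀

Answer: t = -0.7201, fail to reject H₀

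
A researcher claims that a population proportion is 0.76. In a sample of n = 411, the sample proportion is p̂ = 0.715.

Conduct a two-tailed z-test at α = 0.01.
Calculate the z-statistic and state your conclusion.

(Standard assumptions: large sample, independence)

H₀: p = 0.76, H₁: p ≠ 0.76
Standard error: SE = √(p₀(1-p₀)/n) = √(0.76×0.24/411) = 0.021066
z-statistic: z = (p̂ - p₀)/SE = (0.715 - 0.76)/0.021066 = -2.1361
Critical value: z_0.005 = ±2.576
p-value = 0.0327
Decision: fail to reject H₀ at α = 0.01

Answer: z = -2.1361, fail to reject H₀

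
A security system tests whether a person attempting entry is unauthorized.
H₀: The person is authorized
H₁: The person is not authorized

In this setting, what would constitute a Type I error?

Type I error: rejecting H₀ when it is actually true (false positive).
Type II error: failing to reject H₀ when H₁ is actually true (false negative).

Answer: Denying entry to an authorized person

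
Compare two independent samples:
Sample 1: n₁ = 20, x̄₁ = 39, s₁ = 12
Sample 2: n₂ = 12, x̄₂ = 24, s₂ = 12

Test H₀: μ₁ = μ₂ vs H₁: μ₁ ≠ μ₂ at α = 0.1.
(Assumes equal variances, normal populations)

Answer: t = 3.4233, reject H₀

Derivation:
Pooled variance: s²_p = [19×12² + 11×12²]/(30) = 144.0000
s_p = 12.0000
SE = s_p×√(1/n₁ + 1/n₂) = 12.0000×√(1/20 + 1/12) = 4.3818
t = (x̄₁ - x̄₂)/SE = (39 - 24)/4.3818 = 3.4233
df = 30, t-critical = ±1.697
Decision: reject H₀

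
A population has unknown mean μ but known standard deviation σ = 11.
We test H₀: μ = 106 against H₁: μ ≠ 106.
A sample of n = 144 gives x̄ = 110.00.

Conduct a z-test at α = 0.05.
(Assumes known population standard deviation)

Answer: z = 4.3635, reject H₀

Derivation:
Standard error: SE = σ/√n = 11/√144 = 0.9167
z-statistic: z = (x̄ - μ₀)/SE = (110.00 - 106)/0.9167 = 4.3635
Critical value: ±1.960
p-value < 0.0001
Decision: reject H₀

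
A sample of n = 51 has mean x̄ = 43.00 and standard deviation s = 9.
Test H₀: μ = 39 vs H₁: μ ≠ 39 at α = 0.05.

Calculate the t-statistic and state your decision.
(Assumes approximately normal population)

Answer: t = 3.1738, reject H₀

Derivation:
df = n - 1 = 50
SE = s/√n = 9/√51 = 1.2603
t = (x̄ - μ₀)/SE = (43.00 - 39)/1.2603 = 3.1738
Critical value: t_{0.025,50} = ±2.009
p-value ≈ 0.0026
Decision: reject H₀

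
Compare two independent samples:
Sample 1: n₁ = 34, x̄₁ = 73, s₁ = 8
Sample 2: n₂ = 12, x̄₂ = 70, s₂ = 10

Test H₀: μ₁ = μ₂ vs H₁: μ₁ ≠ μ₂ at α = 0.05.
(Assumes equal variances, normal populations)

Answer: t = 1.0457, fail to reject H₀

Derivation:
Pooled variance: s²_p = [33×8² + 11×10²]/(44) = 73.0000
s_p = 8.5440
SE = s_p×√(1/n₁ + 1/n₂) = 8.5440×√(1/34 + 1/12) = 2.8689
t = (x̄₁ - x̄₂)/SE = (73 - 70)/2.8689 = 1.0457
df = 44, t-critical = ±2.015
Decision: fail to reject H₀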